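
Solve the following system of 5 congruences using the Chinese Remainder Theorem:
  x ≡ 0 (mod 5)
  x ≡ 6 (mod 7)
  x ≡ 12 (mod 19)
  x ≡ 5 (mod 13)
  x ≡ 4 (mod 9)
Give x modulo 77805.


Product of moduli M = 5 · 7 · 19 · 13 · 9 = 77805.
Merge one congruence at a time:
  Start: x ≡ 0 (mod 5).
  Combine with x ≡ 6 (mod 7); new modulus lcm = 35.
    Write x = 0 + 5·t and substitute into x ≡ 6 (mod 7): 5·t ≡ 6 − 0 = 6 (mod 7).
    The inverse of 5 mod 7 is 3 (since 5·3 = 15 = 2·7 + 1), so t ≡ 3·6 = 18 ≡ 4 (mod 7).
    Then x = 0 + 5·4 = 20, valid modulo lcm(5, 7) = 35: x ≡ 20 (mod 35).
  Combine with x ≡ 12 (mod 19); new modulus lcm = 665.
    Write x = 20 + 35·t and substitute into x ≡ 12 (mod 19): 35·t ≡ 12 − 20 = -8 (mod 19).
    Reduce coefficients mod 19: 16·t ≡ 11 (mod 19).
    The inverse of 16 mod 19 is 6 (since 16·6 = 96 = 5·19 + 1), so t ≡ 6·11 = 66 ≡ 9 (mod 19).
    Then x = 20 + 35·9 = 335, valid modulo lcm(35, 19) = 665: x ≡ 335 (mod 665).
  Combine with x ≡ 5 (mod 13); new modulus lcm = 8645.
    Write x = 335 + 665·t and substitute into x ≡ 5 (mod 13): 665·t ≡ 5 − 335 = -330 (mod 13).
    Reduce coefficients mod 13: 2·t ≡ 8 (mod 13).
    The inverse of 2 mod 13 is 7 (since 2·7 = 14 = 1·13 + 1), so t ≡ 7·8 = 56 ≡ 4 (mod 13).
    Then x = 335 + 665·4 = 2995, valid modulo lcm(665, 13) = 8645: x ≡ 2995 (mod 8645).
  Combine with x ≡ 4 (mod 9); new modulus lcm = 77805.
    Write x = 2995 + 8645·t and substitute into x ≡ 4 (mod 9): 8645·t ≡ 4 − 2995 = -2991 (mod 9).
    Reduce coefficients mod 9: 5·t ≡ 6 (mod 9).
    The inverse of 5 mod 9 is 2 (since 5·2 = 10 = 1·9 + 1), so t ≡ 2·6 = 12 ≡ 3 (mod 9).
    Then x = 2995 + 8645·3 = 28930, valid modulo lcm(8645, 9) = 77805: x ≡ 28930 (mod 77805).
Verify against each original: 28930 mod 5 = 0, 28930 mod 7 = 6, 28930 mod 19 = 12, 28930 mod 13 = 5, 28930 mod 9 = 4.

x ≡ 28930 (mod 77805).


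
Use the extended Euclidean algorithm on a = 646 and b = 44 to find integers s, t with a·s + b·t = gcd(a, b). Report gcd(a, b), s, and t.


Euclidean algorithm on (646, 44) — divide until remainder is 0:
  646 = 14 · 44 + 30
  44 = 1 · 30 + 14
  30 = 2 · 14 + 2
  14 = 7 · 2 + 0
gcd(646, 44) = 2.
Track Bezout coefficients alongside the remainders: start with r₀ = 646 = a·1 + b·0 (s = 1, t = 0) and r₁ = 44 = a·0 + b·1 (s = 0, t = 1); each new remainder r_{k+1} = r_{k-1} − q_k·r_k inherits s_{k+1} = s_{k-1} − q_k·s_k, t_{k+1} = t_{k-1} − q_k·t_k, so r_k = a·s_k + b·t_k at every step:
  q = 14: r = 30, s = 1 − 14·0 = 1, t = 0 − 14·1 = -14  (check: 646·1 + 44·(-14) = 30)
  q = 1: r = 14, s = 0 − 1·1 = -1, t = 1 − 1·(-14) = 15  (check: 646·(-1) + 44·15 = 14)
  q = 2: r = 2, s = 1 − 2·(-1) = 3, t = -14 − 2·15 = -44  (check: 646·3 + 44·(-44) = 2)
The row with r = 2 (the gcd) gives the Bezout coefficients s = 3, t = -44.
Result: 646 · (3) + 44 · (-44) = 2.

gcd(646, 44) = 2; s = 3, t = -44 (check: 646·3 + 44·(-44) = 2).


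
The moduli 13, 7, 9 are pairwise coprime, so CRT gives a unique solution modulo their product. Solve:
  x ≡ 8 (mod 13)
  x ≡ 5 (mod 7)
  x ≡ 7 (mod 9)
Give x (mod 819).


Moduli 13, 7, 9 are pairwise coprime; by CRT there is a unique solution modulo M = 13 · 7 · 9 = 819.
Solve pairwise, accumulating the modulus:
  Start with x ≡ 8 (mod 13).
  Combine with x ≡ 5 (mod 7): since gcd(13, 7) = 1, we get a unique residue mod 91.
    Write x = 8 + 13·t and substitute into x ≡ 5 (mod 7): 13·t ≡ 5 − 8 = -3 (mod 7).
    Reduce coefficients mod 7: 6·t ≡ 4 (mod 7).
    The inverse of 6 mod 7 is 6 (since 6·6 = 36 = 5·7 + 1), so t ≡ 6·4 = 24 ≡ 3 (mod 7).
    Then x = 8 + 13·3 = 47, valid modulo lcm(13, 7) = 91: x ≡ 47 (mod 91).
  Combine with x ≡ 7 (mod 9): since gcd(91, 9) = 1, we get a unique residue mod 819.
    Write x = 47 + 91·t and substitute into x ≡ 7 (mod 9): 91·t ≡ 7 − 47 = -40 (mod 9).
    Reduce coefficients mod 9: 1·t ≡ 5 (mod 9).
    So t ≡ 5 (mod 9).
    Then x = 47 + 91·5 = 502, valid modulo lcm(91, 9) = 819: x ≡ 502 (mod 819).
Verify: 502 mod 13 = 8 ✓, 502 mod 7 = 5 ✓, 502 mod 9 = 7 ✓.

x ≡ 502 (mod 819).


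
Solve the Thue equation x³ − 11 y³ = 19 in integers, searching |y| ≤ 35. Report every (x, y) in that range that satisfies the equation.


The equation is x³ - 11y³ = 19. For fixed y, x³ = 11·y³ + 19, so a solution requires the RHS to be a perfect cube.
Strategy: iterate y from -35 to 35, compute RHS = 11·y³ + 19, and check whether it is a (positive or negative) perfect cube.
Check small values of y:
  y = 0: RHS = 19 is not a perfect cube.
  y = 1: RHS = 30 is not a perfect cube.
  y = -1: RHS = 8 = (2)³ ⇒ x = 2 works.
  y = 2: RHS = 107 is not a perfect cube.
  y = -2: RHS = -69 is not a perfect cube.
  y = 3: RHS = 316 is not a perfect cube.
  y = -3: RHS = -278 is not a perfect cube.
Continuing, at y = -9: RHS = -8000 = (-20)³ ⇒ x = -20 works.
Searching the remaining y in |y| ≤ 35 finds no further solutions.
Collected solutions: (2, -1), (-20, -9).

Solutions (with |y| ≤ 35): (2, -1), (-20, -9).


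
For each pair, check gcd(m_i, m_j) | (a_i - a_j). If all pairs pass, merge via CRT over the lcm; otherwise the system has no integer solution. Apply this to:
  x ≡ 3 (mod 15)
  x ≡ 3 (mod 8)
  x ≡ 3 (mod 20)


Moduli 15, 8, 20 are not pairwise coprime, so CRT works modulo lcm(m_i) when all pairwise compatibility conditions hold.
Pairwise compatibility: gcd(m_i, m_j) must divide a_i - a_j for every pair.
Merge one congruence at a time:
  Start: x ≡ 3 (mod 15).
  Combine with x ≡ 3 (mod 8): gcd(15, 8) = 1; 3 - 3 = 0, which IS divisible by 1, so compatible.
    Write x = 3 + 15·t and substitute into x ≡ 3 (mod 8): 15·t ≡ 3 − 3 = 0 (mod 8).
    Reduce coefficients mod 8: 7·t ≡ 0 (mod 8).
    The inverse of 7 mod 8 is 7 (since 7·7 = 49 = 6·8 + 1), so t ≡ 7·0 = 0 ≡ 0 (mod 8).
    Then x = 3 + 15·0 = 3, valid modulo lcm(15, 8) = 120: x ≡ 3 (mod 120).
  Combine with x ≡ 3 (mod 20): gcd(120, 20) = 20; 3 - 3 = 0, which IS divisible by 20, so compatible.
    Write x = 3 + 120·t and substitute into x ≡ 3 (mod 20): 120·t ≡ 3 − 3 = 0 (mod 20).
    Divide the congruence (and modulus) by g = 20: 6·t ≡ 0 (mod 1).
    Modulo 1 every t works; take t = 0.
    Then x = 3 + 120·0 = 3, valid modulo lcm(120, 20) = 120: x ≡ 3 (mod 120).
Verify: 3 mod 15 = 3, 3 mod 8 = 3, 3 mod 20 = 3.

x ≡ 3 (mod 120).


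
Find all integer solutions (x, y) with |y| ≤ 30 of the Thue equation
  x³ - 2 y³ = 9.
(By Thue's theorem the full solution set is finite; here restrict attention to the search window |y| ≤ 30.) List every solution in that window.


The equation is x³ - 2y³ = 9. For fixed y, x³ = 2·y³ + 9, so a solution requires the RHS to be a perfect cube.
Strategy: iterate y from -30 to 30, compute RHS = 2·y³ + 9, and check whether it is a (positive or negative) perfect cube.
Check small values of y:
  y = 0: RHS = 9 is not a perfect cube.
  y = 1: RHS = 11 is not a perfect cube.
  y = -1: RHS = 7 is not a perfect cube.
  y = 2: RHS = 25 is not a perfect cube.
  y = -2: RHS = -7 is not a perfect cube.
  y = 3: RHS = 63 is not a perfect cube.
  y = -3: RHS = -45 is not a perfect cube.
Continuing the search up to |y| = 30 finds no solutions either.
No (x, y) in the scanned range satisfies the equation.

No integer solutions with |y| ≤ 30.


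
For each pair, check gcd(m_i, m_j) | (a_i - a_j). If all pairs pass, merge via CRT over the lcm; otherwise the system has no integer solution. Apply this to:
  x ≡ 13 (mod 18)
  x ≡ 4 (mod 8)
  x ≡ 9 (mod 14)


Moduli 18, 8, 14 are not pairwise coprime, so CRT works modulo lcm(m_i) when all pairwise compatibility conditions hold.
Pairwise compatibility: gcd(m_i, m_j) must divide a_i - a_j for every pair.
Merge one congruence at a time:
  Start: x ≡ 13 (mod 18).
  Combine with x ≡ 4 (mod 8): gcd(18, 8) = 2, and 4 - 13 = -9 is NOT divisible by 2.
    ⇒ system is inconsistent (no integer solution).

No solution (the system is inconsistent).


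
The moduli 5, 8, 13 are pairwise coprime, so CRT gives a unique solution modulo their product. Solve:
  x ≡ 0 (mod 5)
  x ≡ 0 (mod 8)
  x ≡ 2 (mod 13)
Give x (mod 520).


Moduli 5, 8, 13 are pairwise coprime; by CRT there is a unique solution modulo M = 5 · 8 · 13 = 520.
Solve pairwise, accumulating the modulus:
  Start with x ≡ 0 (mod 5).
  Combine with x ≡ 0 (mod 8): since gcd(5, 8) = 1, we get a unique residue mod 40.
    Write x = 0 + 5·t and substitute into x ≡ 0 (mod 8): 5·t ≡ 0 − 0 = 0 (mod 8).
    The inverse of 5 mod 8 is 5 (since 5·5 = 25 = 3·8 + 1), so t ≡ 5·0 = 0 ≡ 0 (mod 8).
    Then x = 0 + 5·0 = 0, valid modulo lcm(5, 8) = 40: x ≡ 0 (mod 40).
  Combine with x ≡ 2 (mod 13): since gcd(40, 13) = 1, we get a unique residue mod 520.
    Write x = 0 + 40·t and substitute into x ≡ 2 (mod 13): 40·t ≡ 2 − 0 = 2 (mod 13).
    Reduce coefficients mod 13: 1·t ≡ 2 (mod 13).
    So t ≡ 2 (mod 13).
    Then x = 0 + 40·2 = 80, valid modulo lcm(40, 13) = 520: x ≡ 80 (mod 520).
Verify: 80 mod 5 = 0 ✓, 80 mod 8 = 0 ✓, 80 mod 13 = 2 ✓.

x ≡ 80 (mod 520).


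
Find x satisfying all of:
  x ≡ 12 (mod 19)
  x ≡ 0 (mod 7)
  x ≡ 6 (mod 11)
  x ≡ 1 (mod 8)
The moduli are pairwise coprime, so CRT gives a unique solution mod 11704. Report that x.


Product of moduli M = 19 · 7 · 11 · 8 = 11704.
Merge one congruence at a time:
  Start: x ≡ 12 (mod 19).
  Combine with x ≡ 0 (mod 7); new modulus lcm = 133.
    Write x = 12 + 19·t and substitute into x ≡ 0 (mod 7): 19·t ≡ 0 − 12 = -12 (mod 7).
    Reduce coefficients mod 7: 5·t ≡ 2 (mod 7).
    The inverse of 5 mod 7 is 3 (since 5·3 = 15 = 2·7 + 1), so t ≡ 3·2 = 6 ≡ 6 (mod 7).
    Then x = 12 + 19·6 = 126, valid modulo lcm(19, 7) = 133: x ≡ 126 (mod 133).
  Combine with x ≡ 6 (mod 11); new modulus lcm = 1463.
    Write x = 126 + 133·t and substitute into x ≡ 6 (mod 11): 133·t ≡ 6 − 126 = -120 (mod 11).
    Reduce coefficients mod 11: 1·t ≡ 1 (mod 11).
    So t ≡ 1 (mod 11).
    Then x = 126 + 133·1 = 259, valid modulo lcm(133, 11) = 1463: x ≡ 259 (mod 1463).
  Combine with x ≡ 1 (mod 8); new modulus lcm = 11704.
    Write x = 259 + 1463·t and substitute into x ≡ 1 (mod 8): 1463·t ≡ 1 − 259 = -258 (mod 8).
    Reduce coefficients mod 8: 7·t ≡ 6 (mod 8).
    The inverse of 7 mod 8 is 7 (since 7·7 = 49 = 6·8 + 1), so t ≡ 7·6 = 42 ≡ 2 (mod 8).
    Then x = 259 + 1463·2 = 3185, valid modulo lcm(1463, 8) = 11704: x ≡ 3185 (mod 11704).
Verify against each original: 3185 mod 19 = 12, 3185 mod 7 = 0, 3185 mod 11 = 6, 3185 mod 8 = 1.

x ≡ 3185 (mod 11704).


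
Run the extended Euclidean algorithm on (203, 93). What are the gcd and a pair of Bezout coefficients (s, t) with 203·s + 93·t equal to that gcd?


Euclidean algorithm on (203, 93) — divide until remainder is 0:
  203 = 2 · 93 + 17
  93 = 5 · 17 + 8
  17 = 2 · 8 + 1
  8 = 8 · 1 + 0
gcd(203, 93) = 1.
Track Bezout coefficients alongside the remainders: start with r₀ = 203 = a·1 + b·0 (s = 1, t = 0) and r₁ = 93 = a·0 + b·1 (s = 0, t = 1); each new remainder r_{k+1} = r_{k-1} − q_k·r_k inherits s_{k+1} = s_{k-1} − q_k·s_k, t_{k+1} = t_{k-1} − q_k·t_k, so r_k = a·s_k + b·t_k at every step:
  q = 2: r = 17, s = 1 − 2·0 = 1, t = 0 − 2·1 = -2  (check: 203·1 + 93·(-2) = 17)
  q = 5: r = 8, s = 0 − 5·1 = -5, t = 1 − 5·(-2) = 11  (check: 203·(-5) + 93·11 = 8)
  q = 2: r = 1, s = 1 − 2·(-5) = 11, t = -2 − 2·11 = -24  (check: 203·11 + 93·(-24) = 1)
The row with r = 1 (the gcd) gives the Bezout coefficients s = 11, t = -24.
Result: 203 · (11) + 93 · (-24) = 1.

gcd(203, 93) = 1; s = 11, t = -24 (check: 203·11 + 93·(-24) = 1).


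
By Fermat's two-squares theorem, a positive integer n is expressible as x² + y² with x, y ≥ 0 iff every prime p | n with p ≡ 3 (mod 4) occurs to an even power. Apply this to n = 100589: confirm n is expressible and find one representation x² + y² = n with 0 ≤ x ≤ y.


Step 1: Factor n = 100589 = 17 · 61 · 97.
Step 2: Check the mod-4 condition on each prime factor: 17 ≡ 1 (mod 4), exponent 1; 61 ≡ 1 (mod 4), exponent 1; 97 ≡ 1 (mod 4), exponent 1.
All primes ≡ 3 (mod 4) appear to even exponent (or don't appear), so by the two-squares theorem n IS expressible as a sum of two squares.
Step 3: Build a representation. Here n = 17 · 61 · 97 is a product of primes ≡ 1 (mod 4). Each prime p ≡ 1 (mod 4) is itself a sum of two squares; find a² by testing p − a² for a perfect square:
  17: 17 − 1² = 16 = 4² ⇒ 17 = 1² + 4².
  61: 61 − 1² = 60, 61 − 2² = 57, 61 − 3² = 52, 61 − 4² = 45, 61 − 5² = 36 = 6² ⇒ 61 = 5² + 6².
  97: 97 − 1² = 96, 97 − 2² = 93, 97 − 3² = 88, 97 − 4² = 81 = 9² ⇒ 97 = 4² + 9².
  Combine using the Brahmagupta–Fibonacci identity (a² + b²)(c² + d²) = (ac − bd)² + (ad + bc)² = (ac + bd)² + (ad − bc)²:
  17 · 61 = 1037: from (1² + 4²)(5² + 6²), take (1·5 − 4·6, 1·6 + 4·5) = (5 − 24, 6 + 20) = (-19, 26); dropping signs (only squares matter) gives (19, 26); check 19² + 26² = 361 + 676 = 1037 ✓.
  1037 · 97 = 100589: from (19² + 26²)(4² + 9²), take (19·4 − 26·9, 19·9 + 26·4) = (76 − 234, 171 + 104) = (-158, 275); dropping signs (only squares matter) gives (158, 275); check 158² + 275² = 24964 + 75625 = 100589 ✓.
Step 4: Order so x ≤ y and verify: 158² + 275² = 24964 + 75625 = 100589 = n. ✓

n = 100589 = 158² + 275² (one valid representation with x ≤ y).


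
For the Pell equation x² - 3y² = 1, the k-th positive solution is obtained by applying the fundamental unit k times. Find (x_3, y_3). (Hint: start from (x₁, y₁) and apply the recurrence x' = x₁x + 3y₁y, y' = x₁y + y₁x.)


Step 1: Find the fundamental solution (x₁, y₁) of x² - 3y² = 1.
  Expand √3 as a continued fraction. a₀ = ⌊√3⌋ = 1; iterate m_{k+1} = d_k·a_k − m_k, d_{k+1} = (3 − m_{k+1}²)/d_k, a_{k+1} = ⌊(a₀ + m_{k+1})/d_{k+1}⌋ (starting m₀ = 0, d₀ = 1), with convergents p_k = a_k·p_{k-1} + p_{k-2}, q_k = a_k·q_{k-1} + q_{k-2} (p₋₁ = 1, q₋₁ = 0):
  k = 0: a₀ = 1; p₀/q₀ = 1/1; p₀² − 3·q₀² = 1 − 3 = -2.
  k = 1: m = 1, d = 2, a = ⌊(1 + 1)/2⌋ = 1; p/q = (1·1 + 1)/(1·1 + 0) = 2/1; p² − 3·q² = 4 − 3 = 1.
  The first convergent with p² − 3·q² = 1 gives the fundamental solution (x₁, y₁) = (2, 1).
Step 2: Apply the recurrence (x_{n+1}, y_{n+1}) = (x₁x_n + 3y₁y_n, x₁y_n + y₁x_n) repeatedly.
  From (x_1, y_1) = (2, 1): x_2 = 2·2 + 3·1·1 = 7; y_2 = 2·1 + 1·2 = 4.
  From (x_2, y_2) = (7, 4): x_3 = 2·7 + 3·1·4 = 26; y_3 = 2·4 + 1·7 = 15.
Step 3: Verify x_3² - 3·y_3² = 676 - 675 = 1 (should be 1). ✓

(x_1, y_1) = (2, 1); (x_3, y_3) = (26, 15).


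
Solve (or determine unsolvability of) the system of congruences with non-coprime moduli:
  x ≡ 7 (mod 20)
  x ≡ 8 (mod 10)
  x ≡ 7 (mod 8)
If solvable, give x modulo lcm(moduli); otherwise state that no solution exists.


Moduli 20, 10, 8 are not pairwise coprime, so CRT works modulo lcm(m_i) when all pairwise compatibility conditions hold.
Pairwise compatibility: gcd(m_i, m_j) must divide a_i - a_j for every pair.
Merge one congruence at a time:
  Start: x ≡ 7 (mod 20).
  Combine with x ≡ 8 (mod 10): gcd(20, 10) = 10, and 8 - 7 = 1 is NOT divisible by 10.
    ⇒ system is inconsistent (no integer solution).

No solution (the system is inconsistent).


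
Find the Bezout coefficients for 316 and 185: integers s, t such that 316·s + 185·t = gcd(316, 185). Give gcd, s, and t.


Euclidean algorithm on (316, 185) — divide until remainder is 0:
  316 = 1 · 185 + 131
  185 = 1 · 131 + 54
  131 = 2 · 54 + 23
  54 = 2 · 23 + 8
  23 = 2 · 8 + 7
  8 = 1 · 7 + 1
  7 = 7 · 1 + 0
gcd(316, 185) = 1.
Track Bezout coefficients alongside the remainders: start with r₀ = 316 = a·1 + b·0 (s = 1, t = 0) and r₁ = 185 = a·0 + b·1 (s = 0, t = 1); each new remainder r_{k+1} = r_{k-1} − q_k·r_k inherits s_{k+1} = s_{k-1} − q_k·s_k, t_{k+1} = t_{k-1} − q_k·t_k, so r_k = a·s_k + b·t_k at every step:
  q = 1: r = 131, s = 1 − 1·0 = 1, t = 0 − 1·1 = -1  (check: 316·1 + 185·(-1) = 131)
  q = 1: r = 54, s = 0 − 1·1 = -1, t = 1 − 1·(-1) = 2  (check: 316·(-1) + 185·2 = 54)
  q = 2: r = 23, s = 1 − 2·(-1) = 3, t = -1 − 2·2 = -5  (check: 316·3 + 185·(-5) = 23)
  q = 2: r = 8, s = -1 − 2·3 = -7, t = 2 − 2·(-5) = 12  (check: 316·(-7) + 185·12 = 8)
  q = 2: r = 7, s = 3 − 2·(-7) = 17, t = -5 − 2·12 = -29  (check: 316·17 + 185·(-29) = 7)
  q = 1: r = 1, s = -7 − 1·17 = -24, t = 12 − 1·(-29) = 41  (check: 316·(-24) + 185·41 = 1)
The row with r = 1 (the gcd) gives the Bezout coefficients s = -24, t = 41.
Result: 316 · (-24) + 185 · (41) = 1.

gcd(316, 185) = 1; s = -24, t = 41 (check: 316·(-24) + 185·41 = 1).


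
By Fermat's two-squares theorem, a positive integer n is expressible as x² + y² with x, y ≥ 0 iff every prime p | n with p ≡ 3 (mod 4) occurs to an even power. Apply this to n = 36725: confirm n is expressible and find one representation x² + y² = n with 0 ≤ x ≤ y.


Step 1: Factor n = 36725 = 5^2 · 13 · 113.
Step 2: Check the mod-4 condition on each prime factor: 5 ≡ 1 (mod 4), exponent 2; 13 ≡ 1 (mod 4), exponent 1; 113 ≡ 1 (mod 4), exponent 1.
All primes ≡ 3 (mod 4) appear to even exponent (or don't appear), so by the two-squares theorem n IS expressible as a sum of two squares.
Step 3: Build a representation. Group n = k² · m with k = 5 and m = 13 · 113 = 1469 (a product of primes ≡ 1 (mod 4)); a representation of m scales to one of n via (k·x)² + (k·y)² = k²(x² + y²). Each prime p ≡ 1 (mod 4) is itself a sum of two squares; find a² by testing p − a² for a perfect square:
  13: 13 − 1² = 12, 13 − 2² = 9 = 3² ⇒ 13 = 2² + 3².
  113: 113 − 1² = 112, 113 − 2² = 109, 113 − 3² = 104, 113 − 4² = 97, 113 − 5² = 88, 113 − 6² = 77, 113 − 7² = 64 = 8² ⇒ 113 = 7² + 8².
  Combine using the Brahmagupta–Fibonacci identity (a² + b²)(c² + d²) = (ac − bd)² + (ad + bc)² = (ac + bd)² + (ad − bc)²:
  13 · 113 = 1469: from (2² + 3²)(7² + 8²), take (2·7 − 3·8, 2·8 + 3·7) = (14 − 24, 16 + 21) = (-10, 37); dropping signs (only squares matter) gives (10, 37); check 10² + 37² = 100 + 1369 = 1469 ✓.
  Scale by k = 5: (5·10, 5·37) = (50, 185).
Step 4: Order so x ≤ y and verify: 50² + 185² = 2500 + 34225 = 36725 = n. ✓

n = 36725 = 50² + 185² (one valid representation with x ≤ y).


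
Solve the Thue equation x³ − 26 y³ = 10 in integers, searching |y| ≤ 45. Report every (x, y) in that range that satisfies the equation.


The equation is x³ - 26y³ = 10. For fixed y, x³ = 26·y³ + 10, so a solution requires the RHS to be a perfect cube.
Strategy: iterate y from -45 to 45, compute RHS = 26·y³ + 10, and check whether it is a (positive or negative) perfect cube.
Check small values of y:
  y = 0: RHS = 10 is not a perfect cube.
  y = 1: RHS = 36 is not a perfect cube.
  y = -1: RHS = -16 is not a perfect cube.
  y = 2: RHS = 218 is not a perfect cube.
  y = -2: RHS = -198 is not a perfect cube.
  y = 3: RHS = 712 is not a perfect cube.
  y = -3: RHS = -692 is not a perfect cube.
Continuing the search up to |y| = 45 finds no solutions either.
No (x, y) in the scanned range satisfies the equation.

No integer solutions with |y| ≤ 45.


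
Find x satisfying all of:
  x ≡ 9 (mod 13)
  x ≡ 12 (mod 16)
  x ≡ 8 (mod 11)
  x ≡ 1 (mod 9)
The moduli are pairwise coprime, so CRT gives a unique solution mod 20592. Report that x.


Product of moduli M = 13 · 16 · 11 · 9 = 20592.
Merge one congruence at a time:
  Start: x ≡ 9 (mod 13).
  Combine with x ≡ 12 (mod 16); new modulus lcm = 208.
    Write x = 9 + 13·t and substitute into x ≡ 12 (mod 16): 13·t ≡ 12 − 9 = 3 (mod 16).
    The inverse of 13 mod 16 is 5 (since 13·5 = 65 = 4·16 + 1), so t ≡ 5·3 = 15 ≡ 15 (mod 16).
    Then x = 9 + 13·15 = 204, valid modulo lcm(13, 16) = 208: x ≡ 204 (mod 208).
  Combine with x ≡ 8 (mod 11); new modulus lcm = 2288.
    Write x = 204 + 208·t and substitute into x ≡ 8 (mod 11): 208·t ≡ 8 − 204 = -196 (mod 11).
    Reduce coefficients mod 11: 10·t ≡ 2 (mod 11).
    The inverse of 10 mod 11 is 10 (since 10·10 = 100 = 9·11 + 1), so t ≡ 10·2 = 20 ≡ 9 (mod 11).
    Then x = 204 + 208·9 = 2076, valid modulo lcm(208, 11) = 2288: x ≡ 2076 (mod 2288).
  Combine with x ≡ 1 (mod 9); new modulus lcm = 20592.
    Write x = 2076 + 2288·t and substitute into x ≡ 1 (mod 9): 2288·t ≡ 1 − 2076 = -2075 (mod 9).
    Reduce coefficients mod 9: 2·t ≡ 4 (mod 9).
    The inverse of 2 mod 9 is 5 (since 2·5 = 10 = 1·9 + 1), so t ≡ 5·4 = 20 ≡ 2 (mod 9).
    Then x = 2076 + 2288·2 = 6652, valid modulo lcm(2288, 9) = 20592: x ≡ 6652 (mod 20592).
Verify against each original: 6652 mod 13 = 9, 6652 mod 16 = 12, 6652 mod 11 = 8, 6652 mod 9 = 1.

x ≡ 6652 (mod 20592).


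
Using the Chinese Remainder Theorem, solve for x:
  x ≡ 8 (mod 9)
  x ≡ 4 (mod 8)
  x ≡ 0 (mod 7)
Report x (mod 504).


Moduli 9, 8, 7 are pairwise coprime; by CRT there is a unique solution modulo M = 9 · 8 · 7 = 504.
Solve pairwise, accumulating the modulus:
  Start with x ≡ 8 (mod 9).
  Combine with x ≡ 4 (mod 8): since gcd(9, 8) = 1, we get a unique residue mod 72.
    Write x = 8 + 9·t and substitute into x ≡ 4 (mod 8): 9·t ≡ 4 − 8 = -4 (mod 8).
    Reduce coefficients mod 8: 1·t ≡ 4 (mod 8).
    So t ≡ 4 (mod 8).
    Then x = 8 + 9·4 = 44, valid modulo lcm(9, 8) = 72: x ≡ 44 (mod 72).
  Combine with x ≡ 0 (mod 7): since gcd(72, 7) = 1, we get a unique residue mod 504.
    Write x = 44 + 72·t and substitute into x ≡ 0 (mod 7): 72·t ≡ 0 − 44 = -44 (mod 7).
    Reduce coefficients mod 7: 2·t ≡ 5 (mod 7).
    The inverse of 2 mod 7 is 4 (since 2·4 = 8 = 1·7 + 1), so t ≡ 4·5 = 20 ≡ 6 (mod 7).
    Then x = 44 + 72·6 = 476, valid modulo lcm(72, 7) = 504: x ≡ 476 (mod 504).
Verify: 476 mod 9 = 8 ✓, 476 mod 8 = 4 ✓, 476 mod 7 = 0 ✓.

x ≡ 476 (mod 504).


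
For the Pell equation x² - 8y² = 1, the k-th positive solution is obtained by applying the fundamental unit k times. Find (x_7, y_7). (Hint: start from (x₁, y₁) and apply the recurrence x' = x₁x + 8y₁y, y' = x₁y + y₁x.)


Step 1: Find the fundamental solution (x₁, y₁) of x² - 8y² = 1.
  Expand √8 as a continued fraction. a₀ = ⌊√8⌋ = 2; iterate m_{k+1} = d_k·a_k − m_k, d_{k+1} = (8 − m_{k+1}²)/d_k, a_{k+1} = ⌊(a₀ + m_{k+1})/d_{k+1}⌋ (starting m₀ = 0, d₀ = 1), with convergents p_k = a_k·p_{k-1} + p_{k-2}, q_k = a_k·q_{k-1} + q_{k-2} (p₋₁ = 1, q₋₁ = 0):
  k = 0: a₀ = 2; p₀/q₀ = 2/1; p₀² − 8·q₀² = 4 − 8 = -4.
  k = 1: m = 2, d = 4, a = ⌊(2 + 2)/4⌋ = 1; p/q = (1·2 + 1)/(1·1 + 0) = 3/1; p² − 8·q² = 9 − 8 = 1.
  The first convergent with p² − 8·q² = 1 gives the fundamental solution (x₁, y₁) = (3, 1).
Step 2: Apply the recurrence (x_{n+1}, y_{n+1}) = (x₁x_n + 8y₁y_n, x₁y_n + y₁x_n) repeatedly.
  From (x_1, y_1) = (3, 1): x_2 = 3·3 + 8·1·1 = 17; y_2 = 3·1 + 1·3 = 6.
  From (x_2, y_2) = (17, 6): x_3 = 3·17 + 8·1·6 = 99; y_3 = 3·6 + 1·17 = 35.
  From (x_3, y_3) = (99, 35): x_4 = 3·99 + 8·1·35 = 577; y_4 = 3·35 + 1·99 = 204.
  From (x_4, y_4) = (577, 204): x_5 = 3·577 + 8·1·204 = 3363; y_5 = 3·204 + 1·577 = 1189.
  From (x_5, y_5) = (3363, 1189): x_6 = 3·3363 + 8·1·1189 = 19601; y_6 = 3·1189 + 1·3363 = 6930.
  From (x_6, y_6) = (19601, 6930): x_7 = 3·19601 + 8·1·6930 = 114243; y_7 = 3·6930 + 1·19601 = 40391.
Step 3: Verify x_7² - 8·y_7² = 13051463049 - 13051463048 = 1 (should be 1). ✓

(x_1, y_1) = (3, 1); (x_7, y_7) = (114243, 40391).


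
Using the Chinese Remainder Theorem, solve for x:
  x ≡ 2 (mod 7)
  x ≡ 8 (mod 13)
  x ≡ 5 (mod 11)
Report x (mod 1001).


Moduli 7, 13, 11 are pairwise coprime; by CRT there is a unique solution modulo M = 7 · 13 · 11 = 1001.
Solve pairwise, accumulating the modulus:
  Start with x ≡ 2 (mod 7).
  Combine with x ≡ 8 (mod 13): since gcd(7, 13) = 1, we get a unique residue mod 91.
    Write x = 2 + 7·t and substitute into x ≡ 8 (mod 13): 7·t ≡ 8 − 2 = 6 (mod 13).
    The inverse of 7 mod 13 is 2 (since 7·2 = 14 = 1·13 + 1), so t ≡ 2·6 = 12 ≡ 12 (mod 13).
    Then x = 2 + 7·12 = 86, valid modulo lcm(7, 13) = 91: x ≡ 86 (mod 91).
  Combine with x ≡ 5 (mod 11): since gcd(91, 11) = 1, we get a unique residue mod 1001.
    Write x = 86 + 91·t and substitute into x ≡ 5 (mod 11): 91·t ≡ 5 − 86 = -81 (mod 11).
    Reduce coefficients mod 11: 3·t ≡ 7 (mod 11).
    The inverse of 3 mod 11 is 4 (since 3·4 = 12 = 1·11 + 1), so t ≡ 4·7 = 28 ≡ 6 (mod 11).
    Then x = 86 + 91·6 = 632, valid modulo lcm(91, 11) = 1001: x ≡ 632 (mod 1001).
Verify: 632 mod 7 = 2 ✓, 632 mod 13 = 8 ✓, 632 mod 11 = 5 ✓.

x ≡ 632 (mod 1001).


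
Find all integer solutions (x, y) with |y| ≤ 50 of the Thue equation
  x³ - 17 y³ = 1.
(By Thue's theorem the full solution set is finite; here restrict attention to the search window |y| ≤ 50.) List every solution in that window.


The equation is x³ - 17y³ = 1. For fixed y, x³ = 17·y³ + 1, so a solution requires the RHS to be a perfect cube.
Strategy: iterate y from -50 to 50, compute RHS = 17·y³ + 1, and check whether it is a (positive or negative) perfect cube.
Check small values of y:
  y = 0: RHS = 1 = (1)³ ⇒ x = 1 works.
  y = 1: RHS = 18 is not a perfect cube.
  y = -1: RHS = -16 is not a perfect cube.
  y = 2: RHS = 137 is not a perfect cube.
  y = -2: RHS = -135 is not a perfect cube.
  y = 3: RHS = 460 is not a perfect cube.
  y = -3: RHS = -458 is not a perfect cube.
Continuing, at y = 7: RHS = 5832 = (18)³ ⇒ x = 18 works.
Searching the remaining y in |y| ≤ 50 finds no further solutions.
Collected solutions: (1, 0), (18, 7).

Solutions (with |y| ≤ 50): (1, 0), (18, 7).


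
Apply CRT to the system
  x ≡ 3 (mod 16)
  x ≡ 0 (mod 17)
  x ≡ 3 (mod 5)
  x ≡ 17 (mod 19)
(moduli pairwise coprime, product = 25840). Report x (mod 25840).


Product of moduli M = 16 · 17 · 5 · 19 = 25840.
Merge one congruence at a time:
  Start: x ≡ 3 (mod 16).
  Combine with x ≡ 0 (mod 17); new modulus lcm = 272.
    Write x = 3 + 16·t and substitute into x ≡ 0 (mod 17): 16·t ≡ 0 − 3 = -3 (mod 17).
    Reduce coefficients mod 17: 16·t ≡ 14 (mod 17).
    The inverse of 16 mod 17 is 16 (since 16·16 = 256 = 15·17 + 1), so t ≡ 16·14 = 224 ≡ 3 (mod 17).
    Then x = 3 + 16·3 = 51, valid modulo lcm(16, 17) = 272: x ≡ 51 (mod 272).
  Combine with x ≡ 3 (mod 5); new modulus lcm = 1360.
    Write x = 51 + 272·t and substitute into x ≡ 3 (mod 5): 272·t ≡ 3 − 51 = -48 (mod 5).
    Reduce coefficients mod 5: 2·t ≡ 2 (mod 5).
    The inverse of 2 mod 5 is 3 (since 2·3 = 6 = 1·5 + 1), so t ≡ 3·2 = 6 ≡ 1 (mod 5).
    Then x = 51 + 272·1 = 323, valid modulo lcm(272, 5) = 1360: x ≡ 323 (mod 1360).
  Combine with x ≡ 17 (mod 19); new modulus lcm = 25840.
    Write x = 323 + 1360·t and substitute into x ≡ 17 (mod 19): 1360·t ≡ 17 − 323 = -306 (mod 19).
    Reduce coefficients mod 19: 11·t ≡ 17 (mod 19).
    The inverse of 11 mod 19 is 7 (since 11·7 = 77 = 4·19 + 1), so t ≡ 7·17 = 119 ≡ 5 (mod 19).
    Then x = 323 + 1360·5 = 7123, valid modulo lcm(1360, 19) = 25840: x ≡ 7123 (mod 25840).
Verify against each original: 7123 mod 16 = 3, 7123 mod 17 = 0, 7123 mod 5 = 3, 7123 mod 19 = 17.

x ≡ 7123 (mod 25840).


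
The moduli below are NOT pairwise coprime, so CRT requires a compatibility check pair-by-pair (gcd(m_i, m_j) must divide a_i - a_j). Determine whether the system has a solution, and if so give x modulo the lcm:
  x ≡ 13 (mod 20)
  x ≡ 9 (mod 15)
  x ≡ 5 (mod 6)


Moduli 20, 15, 6 are not pairwise coprime, so CRT works modulo lcm(m_i) when all pairwise compatibility conditions hold.
Pairwise compatibility: gcd(m_i, m_j) must divide a_i - a_j for every pair.
Merge one congruence at a time:
  Start: x ≡ 13 (mod 20).
  Combine with x ≡ 9 (mod 15): gcd(20, 15) = 5, and 9 - 13 = -4 is NOT divisible by 5.
    ⇒ system is inconsistent (no integer solution).

No solution (the system is inconsistent).


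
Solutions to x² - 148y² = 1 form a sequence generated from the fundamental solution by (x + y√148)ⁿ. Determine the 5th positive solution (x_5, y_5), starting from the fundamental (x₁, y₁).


Step 1: Find the fundamental solution (x₁, y₁) of x² - 148y² = 1.
  Expand √148 as a continued fraction. a₀ = ⌊√148⌋ = 12; iterate m_{k+1} = d_k·a_k − m_k, d_{k+1} = (148 − m_{k+1}²)/d_k, a_{k+1} = ⌊(a₀ + m_{k+1})/d_{k+1}⌋ (starting m₀ = 0, d₀ = 1), with convergents p_k = a_k·p_{k-1} + p_{k-2}, q_k = a_k·q_{k-1} + q_{k-2} (p₋₁ = 1, q₋₁ = 0):
  k = 0: a₀ = 12; p₀/q₀ = 12/1; p₀² − 148·q₀² = 144 − 148 = -4.
  k = 1: m = 12, d = 4, a = ⌊(12 + 12)/4⌋ = 6; p/q = (6·12 + 1)/(6·1 + 0) = 73/6; p² − 148·q² = 5329 − 5328 = 1.
  The first convergent with p² − 148·q² = 1 gives the fundamental solution (x₁, y₁) = (73, 6).
Step 2: Apply the recurrence (x_{n+1}, y_{n+1}) = (x₁x_n + 148y₁y_n, x₁y_n + y₁x_n) repeatedly.
  From (x_1, y_1) = (73, 6): x_2 = 73·73 + 148·6·6 = 10657; y_2 = 73·6 + 6·73 = 876.
  From (x_2, y_2) = (10657, 876): x_3 = 73·10657 + 148·6·876 = 1555849; y_3 = 73·876 + 6·10657 = 127890.
  From (x_3, y_3) = (1555849, 127890): x_4 = 73·1555849 + 148·6·127890 = 227143297; y_4 = 73·127890 + 6·1555849 = 18671064.
  From (x_4, y_4) = (227143297, 18671064): x_5 = 73·227143297 + 148·6·18671064 = 33161365513; y_5 = 73·18671064 + 6·227143297 = 2725847454.
Step 3: Verify x_5² - 148·y_5² = 1099676162686785753169 - 1099676162686785753168 = 1 (should be 1). ✓

(x_1, y_1) = (73, 6); (x_5, y_5) = (33161365513, 2725847454).


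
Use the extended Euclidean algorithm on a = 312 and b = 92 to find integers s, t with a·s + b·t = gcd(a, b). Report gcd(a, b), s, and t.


Euclidean algorithm on (312, 92) — divide until remainder is 0:
  312 = 3 · 92 + 36
  92 = 2 · 36 + 20
  36 = 1 · 20 + 16
  20 = 1 · 16 + 4
  16 = 4 · 4 + 0
gcd(312, 92) = 4.
Track Bezout coefficients alongside the remainders: start with r₀ = 312 = a·1 + b·0 (s = 1, t = 0) and r₁ = 92 = a·0 + b·1 (s = 0, t = 1); each new remainder r_{k+1} = r_{k-1} − q_k·r_k inherits s_{k+1} = s_{k-1} − q_k·s_k, t_{k+1} = t_{k-1} − q_k·t_k, so r_k = a·s_k + b·t_k at every step:
  q = 3: r = 36, s = 1 − 3·0 = 1, t = 0 − 3·1 = -3  (check: 312·1 + 92·(-3) = 36)
  q = 2: r = 20, s = 0 − 2·1 = -2, t = 1 − 2·(-3) = 7  (check: 312·(-2) + 92·7 = 20)
  q = 1: r = 16, s = 1 − 1·(-2) = 3, t = -3 − 1·7 = -10  (check: 312·3 + 92·(-10) = 16)
  q = 1: r = 4, s = -2 − 1·3 = -5, t = 7 − 1·(-10) = 17  (check: 312·(-5) + 92·17 = 4)
The row with r = 4 (the gcd) gives the Bezout coefficients s = -5, t = 17.
Result: 312 · (-5) + 92 · (17) = 4.

gcd(312, 92) = 4; s = -5, t = 17 (check: 312·(-5) + 92·17 = 4).


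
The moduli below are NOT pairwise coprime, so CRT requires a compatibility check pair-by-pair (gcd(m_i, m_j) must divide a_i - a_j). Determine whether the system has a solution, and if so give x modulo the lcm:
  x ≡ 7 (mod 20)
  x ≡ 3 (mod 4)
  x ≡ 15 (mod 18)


Moduli 20, 4, 18 are not pairwise coprime, so CRT works modulo lcm(m_i) when all pairwise compatibility conditions hold.
Pairwise compatibility: gcd(m_i, m_j) must divide a_i - a_j for every pair.
Merge one congruence at a time:
  Start: x ≡ 7 (mod 20).
  Combine with x ≡ 3 (mod 4): gcd(20, 4) = 4; 3 - 7 = -4, which IS divisible by 4, so compatible.
    Write x = 7 + 20·t and substitute into x ≡ 3 (mod 4): 20·t ≡ 3 − 7 = -4 (mod 4).
    Divide the congruence (and modulus) by g = 4: 5·t ≡ -1 (mod 1).
    Modulo 1 every t works; take t = 0.
    Then x = 7 + 20·0 = 7, valid modulo lcm(20, 4) = 20: x ≡ 7 (mod 20).
  Combine with x ≡ 15 (mod 18): gcd(20, 18) = 2; 15 - 7 = 8, which IS divisible by 2, so compatible.
    Write x = 7 + 20·t and substitute into x ≡ 15 (mod 18): 20·t ≡ 15 − 7 = 8 (mod 18).
    Divide the congruence (and modulus) by g = 2: 10·t ≡ 4 (mod 9).
    Reduce coefficients mod 9: 1·t ≡ 4 (mod 9).
    So t ≡ 4 (mod 9).
    Then x = 7 + 20·4 = 87, valid modulo lcm(20, 18) = 180: x ≡ 87 (mod 180).
Verify: 87 mod 20 = 7, 87 mod 4 = 3, 87 mod 18 = 15.

x ≡ 87 (mod 180).


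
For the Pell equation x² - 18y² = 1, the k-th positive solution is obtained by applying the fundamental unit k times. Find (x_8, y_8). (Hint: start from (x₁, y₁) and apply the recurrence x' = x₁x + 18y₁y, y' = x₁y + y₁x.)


Step 1: Find the fundamental solution (x₁, y₁) of x² - 18y² = 1.
  Expand √18 as a continued fraction. a₀ = ⌊√18⌋ = 4; iterate m_{k+1} = d_k·a_k − m_k, d_{k+1} = (18 − m_{k+1}²)/d_k, a_{k+1} = ⌊(a₀ + m_{k+1})/d_{k+1}⌋ (starting m₀ = 0, d₀ = 1), with convergents p_k = a_k·p_{k-1} + p_{k-2}, q_k = a_k·q_{k-1} + q_{k-2} (p₋₁ = 1, q₋₁ = 0):
  k = 0: a₀ = 4; p₀/q₀ = 4/1; p₀² − 18·q₀² = 16 − 18 = -2.
  k = 1: m = 4, d = 2, a = ⌊(4 + 4)/2⌋ = 4; p/q = (4·4 + 1)/(4·1 + 0) = 17/4; p² − 18·q² = 289 − 288 = 1.
  The first convergent with p² − 18·q² = 1 gives the fundamental solution (x₁, y₁) = (17, 4).
Step 2: Apply the recurrence (x_{n+1}, y_{n+1}) = (x₁x_n + 18y₁y_n, x₁y_n + y₁x_n) repeatedly.
  From (x_1, y_1) = (17, 4): x_2 = 17·17 + 18·4·4 = 577; y_2 = 17·4 + 4·17 = 136.
  From (x_2, y_2) = (577, 136): x_3 = 17·577 + 18·4·136 = 19601; y_3 = 17·136 + 4·577 = 4620.
  From (x_3, y_3) = (19601, 4620): x_4 = 17·19601 + 18·4·4620 = 665857; y_4 = 17·4620 + 4·19601 = 156944.
  From (x_4, y_4) = (665857, 156944): x_5 = 17·665857 + 18·4·156944 = 22619537; y_5 = 17·156944 + 4·665857 = 5331476.
  From (x_5, y_5) = (22619537, 5331476): x_6 = 17·22619537 + 18·4·5331476 = 768398401; y_6 = 17·5331476 + 4·22619537 = 181113240.
  From (x_6, y_6) = (768398401, 181113240): x_7 = 17·768398401 + 18·4·181113240 = 26102926097; y_7 = 17·181113240 + 4·768398401 = 6152518684.
  From (x_7, y_7) = (26102926097, 6152518684): x_8 = 17·26102926097 + 18·4·6152518684 = 886731088897; y_8 = 17·6152518684 + 4·26102926097 = 209004522016.
Step 3: Verify x_8² - 18·y_8² = 786292024016459316676609 - 786292024016459316676608 = 1 (should be 1). ✓

(x_1, y_1) = (17, 4); (x_8, y_8) = (886731088897, 209004522016).


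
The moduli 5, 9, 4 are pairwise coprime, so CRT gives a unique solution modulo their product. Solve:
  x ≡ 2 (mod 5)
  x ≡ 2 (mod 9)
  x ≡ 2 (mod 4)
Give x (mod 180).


Moduli 5, 9, 4 are pairwise coprime; by CRT there is a unique solution modulo M = 5 · 9 · 4 = 180.
Solve pairwise, accumulating the modulus:
  Start with x ≡ 2 (mod 5).
  Combine with x ≡ 2 (mod 9): since gcd(5, 9) = 1, we get a unique residue mod 45.
    Write x = 2 + 5·t and substitute into x ≡ 2 (mod 9): 5·t ≡ 2 − 2 = 0 (mod 9).
    The inverse of 5 mod 9 is 2 (since 5·2 = 10 = 1·9 + 1), so t ≡ 2·0 = 0 ≡ 0 (mod 9).
    Then x = 2 + 5·0 = 2, valid modulo lcm(5, 9) = 45: x ≡ 2 (mod 45).
  Combine with x ≡ 2 (mod 4): since gcd(45, 4) = 1, we get a unique residue mod 180.
    Write x = 2 + 45·t and substitute into x ≡ 2 (mod 4): 45·t ≡ 2 − 2 = 0 (mod 4).
    Reduce coefficients mod 4: 1·t ≡ 0 (mod 4).
    So t ≡ 0 (mod 4).
    Then x = 2 + 45·0 = 2, valid modulo lcm(45, 4) = 180: x ≡ 2 (mod 180).
Verify: 2 mod 5 = 2 ✓, 2 mod 9 = 2 ✓, 2 mod 4 = 2 ✓.

x ≡ 2 (mod 180).


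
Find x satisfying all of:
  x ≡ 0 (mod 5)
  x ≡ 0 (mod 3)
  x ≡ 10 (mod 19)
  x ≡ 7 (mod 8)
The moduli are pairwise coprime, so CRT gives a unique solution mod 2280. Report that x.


Product of moduli M = 5 · 3 · 19 · 8 = 2280.
Merge one congruence at a time:
  Start: x ≡ 0 (mod 5).
  Combine with x ≡ 0 (mod 3); new modulus lcm = 15.
    Write x = 0 + 5·t and substitute into x ≡ 0 (mod 3): 5·t ≡ 0 − 0 = 0 (mod 3).
    Reduce coefficients mod 3: 2·t ≡ 0 (mod 3).
    The inverse of 2 mod 3 is 2 (since 2·2 = 4 = 1·3 + 1), so t ≡ 2·0 = 0 ≡ 0 (mod 3).
    Then x = 0 + 5·0 = 0, valid modulo lcm(5, 3) = 15: x ≡ 0 (mod 15).
  Combine with x ≡ 10 (mod 19); new modulus lcm = 285.
    Write x = 0 + 15·t and substitute into x ≡ 10 (mod 19): 15·t ≡ 10 − 0 = 10 (mod 19).
    The inverse of 15 mod 19 is 14 (since 15·14 = 210 = 11·19 + 1), so t ≡ 14·10 = 140 ≡ 7 (mod 19).
    Then x = 0 + 15·7 = 105, valid modulo lcm(15, 19) = 285: x ≡ 105 (mod 285).
  Combine with x ≡ 7 (mod 8); new modulus lcm = 2280.
    Write x = 105 + 285·t and substitute into x ≡ 7 (mod 8): 285·t ≡ 7 − 105 = -98 (mod 8).
    Reduce coefficients mod 8: 5·t ≡ 6 (mod 8).
    The inverse of 5 mod 8 is 5 (since 5·5 = 25 = 3·8 + 1), so t ≡ 5·6 = 30 ≡ 6 (mod 8).
    Then x = 105 + 285·6 = 1815, valid modulo lcm(285, 8) = 2280: x ≡ 1815 (mod 2280).
Verify against each original: 1815 mod 5 = 0, 1815 mod 3 = 0, 1815 mod 19 = 10, 1815 mod 8 = 7.

x ≡ 1815 (mod 2280).


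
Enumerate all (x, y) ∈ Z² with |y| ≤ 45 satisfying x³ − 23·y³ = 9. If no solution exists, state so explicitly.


The equation is x³ - 23y³ = 9. For fixed y, x³ = 23·y³ + 9, so a solution requires the RHS to be a perfect cube.
Strategy: iterate y from -45 to 45, compute RHS = 23·y³ + 9, and check whether it is a (positive or negative) perfect cube.
Check small values of y:
  y = 0: RHS = 9 is not a perfect cube.
  y = 1: RHS = 32 is not a perfect cube.
  y = -1: RHS = -14 is not a perfect cube.
  y = 2: RHS = 193 is not a perfect cube.
  y = -2: RHS = -175 is not a perfect cube.
  y = 3: RHS = 630 is not a perfect cube.
  y = -3: RHS = -612 is not a perfect cube.
Continuing the search up to |y| = 45 finds no solutions either.
No (x, y) in the scanned range satisfies the equation.

No integer solutions with |y| ≤ 45.


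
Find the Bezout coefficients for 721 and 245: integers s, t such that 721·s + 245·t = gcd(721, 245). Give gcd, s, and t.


Euclidean algorithm on (721, 245) — divide until remainder is 0:
  721 = 2 · 245 + 231
  245 = 1 · 231 + 14
  231 = 16 · 14 + 7
  14 = 2 · 7 + 0
gcd(721, 245) = 7.
Track Bezout coefficients alongside the remainders: start with r₀ = 721 = a·1 + b·0 (s = 1, t = 0) and r₁ = 245 = a·0 + b·1 (s = 0, t = 1); each new remainder r_{k+1} = r_{k-1} − q_k·r_k inherits s_{k+1} = s_{k-1} − q_k·s_k, t_{k+1} = t_{k-1} − q_k·t_k, so r_k = a·s_k + b·t_k at every step:
  q = 2: r = 231, s = 1 − 2·0 = 1, t = 0 − 2·1 = -2  (check: 721·1 + 245·(-2) = 231)
  q = 1: r = 14, s = 0 − 1·1 = -1, t = 1 − 1·(-2) = 3  (check: 721·(-1) + 245·3 = 14)
  q = 16: r = 7, s = 1 − 16·(-1) = 17, t = -2 − 16·3 = -50  (check: 721·17 + 245·(-50) = 7)
The row with r = 7 (the gcd) gives the Bezout coefficients s = 17, t = -50.
Result: 721 · (17) + 245 · (-50) = 7.

gcd(721, 245) = 7; s = 17, t = -50 (check: 721·17 + 245·(-50) = 7).


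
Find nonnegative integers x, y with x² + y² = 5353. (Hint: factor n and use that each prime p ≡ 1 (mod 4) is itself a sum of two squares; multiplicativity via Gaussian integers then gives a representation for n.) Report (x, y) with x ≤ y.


Step 1: Factor n = 5353 = 53 · 101.
Step 2: Check the mod-4 condition on each prime factor: 53 ≡ 1 (mod 4), exponent 1; 101 ≡ 1 (mod 4), exponent 1.
All primes ≡ 3 (mod 4) appear to even exponent (or don't appear), so by the two-squares theorem n IS expressible as a sum of two squares.
Step 3: Build a representation. Here n = 53 · 101 is a product of primes ≡ 1 (mod 4). Each prime p ≡ 1 (mod 4) is itself a sum of two squares; find a² by testing p − a² for a perfect square:
  53: 53 − 1² = 52, 53 − 2² = 49 = 7² ⇒ 53 = 2² + 7².
  101: 101 − 1² = 100 = 10² ⇒ 101 = 1² + 10².
  Combine using the Brahmagupta–Fibonacci identity (a² + b²)(c² + d²) = (ac − bd)² + (ad + bc)² = (ac + bd)² + (ad − bc)²:
  53 · 101 = 5353: from (2² + 7²)(1² + 10²), take (2·1 − 7·10, 2·10 + 7·1) = (2 − 70, 20 + 7) = (-68, 27); dropping signs (only squares matter) gives (68, 27); check 68² + 27² = 4624 + 729 = 5353 ✓.
Step 4: Order so x ≤ y and verify: 27² + 68² = 729 + 4624 = 5353 = n. ✓

n = 5353 = 27² + 68² (one valid representation with x ≤ y).
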